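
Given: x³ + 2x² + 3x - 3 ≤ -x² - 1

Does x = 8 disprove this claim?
Substitute x = 8 into the relation:
x = 8: LHS = 8³ + 2·8² + 3·8 - 3 = 661, RHS = -8² - 1 = -65; 661 ≤ -65 — FAILS

Since the claim fails at x = 8, this value is a counterexample.

Answer: Yes, x = 8 is a counterexample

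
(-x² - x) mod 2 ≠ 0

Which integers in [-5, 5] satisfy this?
For a polynomial with integer coefficients, its value mod 2 depends only on x mod 2, so it suffices to check one representative of each residue class, x = 0, 1:
x = 0: LHS = (-0² - 0) mod 2 = 0 mod 2 = 0; 0 ≠ 0 — FAILS
x = 1: LHS = (-1² - 1) mod 2 = (-2) mod 2 = 0; 0 ≠ 0 — FAILS
The relation fails in every residue class, so the claimed relation (≠) fails for every integer in [-5, 5].

Answer: None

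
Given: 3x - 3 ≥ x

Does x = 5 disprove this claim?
Substitute x = 5 into the relation:
x = 5: LHS = 3·5 - 3 = 12; 12 ≥ 5 — holds

The claim holds here, so x = 5 is not a counterexample. (A counterexample exists elsewhere, e.g. x = 0.)

Answer: No, x = 5 is not a counterexample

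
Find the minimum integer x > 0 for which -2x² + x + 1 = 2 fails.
Testing positive integers:
x = 1: LHS = -2·1² + 1 + 1 = 0; 0 = 2 — FAILS  ← smallest positive counterexample

Answer: x = 1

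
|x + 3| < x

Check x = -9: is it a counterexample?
Substitute x = -9 into the relation:
x = -9: LHS = |(-9) + 3| = |-6| = 6; 6 < -9 — FAILS

Since the claim fails at x = -9, this value is a counterexample.

Answer: Yes, x = -9 is a counterexample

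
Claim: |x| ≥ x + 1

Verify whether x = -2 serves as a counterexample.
Substitute x = -2 into the relation:
x = -2: LHS = |-2| = 2, RHS = (-2) + 1 = -1; 2 ≥ -1 — holds

The claim holds here, so x = -2 is not a counterexample. (A counterexample exists elsewhere, e.g. x = 0.)

Answer: No, x = -2 is not a counterexample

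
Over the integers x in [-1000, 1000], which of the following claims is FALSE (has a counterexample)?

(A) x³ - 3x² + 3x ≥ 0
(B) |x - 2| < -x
(A) x = -1: LHS = (-1)³ - 3·(-1)² + 3·(-1) = -7; -7 ≥ 0 — FAILS
(B) x = 0: LHS = |0 - 2| = |-2| = 2, RHS = -0 = 0; 2 < 0 — FAILS

Answer: Both A and B are false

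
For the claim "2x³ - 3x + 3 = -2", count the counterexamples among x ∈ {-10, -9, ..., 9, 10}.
Counterexamples in [-10, 10]: {-10, -9, -8, -7, -6, -5, -4, -3, -2, -1, 0, 1, 2, 3, 4, 5, 6, 7, 8, 9, 10}.

Counting them gives 21 values.

Answer: 21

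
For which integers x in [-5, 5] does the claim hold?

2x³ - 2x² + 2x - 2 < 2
Holds for: {-5, -4, -3, -2, -1, 0, 1}
Fails for: {2, 3, 4, 5}

Answer: {-5, -4, -3, -2, -1, 0, 1}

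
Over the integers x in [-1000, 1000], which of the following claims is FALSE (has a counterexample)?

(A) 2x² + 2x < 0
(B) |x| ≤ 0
(A) x = 0: LHS = 2·0² + 2·0 = 0; 0 < 0 — FAILS
(B) x = 1: LHS = |1| = 1; 1 ≤ 0 — FAILS

Answer: Both A and B are false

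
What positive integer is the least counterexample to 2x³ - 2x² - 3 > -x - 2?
Testing positive integers:
x = 1: LHS = 2·1³ - 2·1² - 3 = -3, RHS = -1 - 2 = -3; -3 > -3 — FAILS  ← smallest positive counterexample

Answer: x = 1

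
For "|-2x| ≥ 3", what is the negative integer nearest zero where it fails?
Testing negative integers from -1 downward:
x = -1: LHS = |-2·(-1)| = |2| = 2; 2 ≥ 3 — FAILS  ← closest negative counterexample to 0

Answer: x = -1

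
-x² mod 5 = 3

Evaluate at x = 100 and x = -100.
x = 100: LHS = (-100²) mod 5 = (-10000) mod 5 = 0; 0 = 3 — FAILS
x = -100: LHS = (-(-100)²) mod 5 = (-10000) mod 5 = 0; 0 = 3 — FAILS

Answer: No, fails for both x = 100 and x = -100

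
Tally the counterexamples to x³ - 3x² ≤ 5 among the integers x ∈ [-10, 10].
Counterexamples in [-10, 10]: {4, 5, 6, 7, 8, 9, 10}.

Counting them gives 7 values.

Answer: 7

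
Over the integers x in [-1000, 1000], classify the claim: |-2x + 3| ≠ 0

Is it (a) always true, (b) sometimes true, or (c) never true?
Over all integers in [-1000, 1000], LHS − RHS is always positive; it is smallest at x = 1, where it equals 1:
x = 1: LHS = |-2·1 + 3| = |1| = 1; 1 ≠ 0 — holds
At the ends of the range:
x = -1000: LHS = |-2·(-1000) + 3| = |2003| = 2003; 2003 ≠ 0 — holds
x = 1000: LHS = |-2·1000 + 3| = |-1997| = 1997; 1997 ≠ 0 — holds
Hence LHS − RHS is never 0, i.e. the two sides are never equal, so the relation holds for every integer in [-1000, 1000].

No counterexample exists.

Answer: Always true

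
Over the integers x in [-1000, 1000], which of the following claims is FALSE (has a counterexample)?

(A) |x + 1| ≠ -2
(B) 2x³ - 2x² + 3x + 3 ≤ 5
(A) An absolute value is never negative, so the left side is ≥ 0 for every x, while the right side is -2. Tightest case in [-1000, 1000] is x = -1:
x = -1: LHS = |(-1) + 1| = |0| = 0; 0 ≠ -2 — holds
Hence LHS − RHS is never 0, i.e. the two sides are never equal, so the relation holds for every integer in [-1000, 1000].

(B) x = 1: LHS = 2·1³ - 2·1² + 3·1 + 3 = 6; 6 ≤ 5 — FAILS

Only (B) has a counterexample.

Answer: B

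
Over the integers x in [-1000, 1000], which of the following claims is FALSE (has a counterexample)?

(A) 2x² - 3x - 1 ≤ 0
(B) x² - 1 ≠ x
(A) x = -1: LHS = 2·(-1)² - 3·(-1) - 1 = 4; 4 ≤ 0 — FAILS

(B) Track d = LHS − RHS over the integers in [-1000, 1000]. Equality would need d = 0, but d changes sign only between consecutive integers, jumping over 0:
x = -1: LHS = (-1)² - 1 = 0; 0 ≠ -1 — holds  (d = 1)
x = 0: LHS = 0² - 1 = -1; -1 ≠ 0 — holds  (d = -1)
x = 1: LHS = 1² - 1 = 0; 0 ≠ 1 — holds  (d = -1)
x = 2: LHS = 2² - 1 = 3; 3 ≠ 2 — holds  (d = 1)
Away from these crossings d keeps a constant sign, and checking every integer in [-1000, 1000] confirms d ≠ 0 throughout. Hence the two sides are never equal, so the relation holds for every integer in [-1000, 1000].

Only (A) has a counterexample.

Answer: A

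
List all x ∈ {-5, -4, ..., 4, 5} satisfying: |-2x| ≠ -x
Holds for: {-5, -4, -3, -2, -1, 1, 2, 3, 4, 5}
Fails for: {0}

Answer: {-5, -4, -3, -2, -1, 1, 2, 3, 4, 5}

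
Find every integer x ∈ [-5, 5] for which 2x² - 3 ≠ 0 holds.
Track d = LHS − RHS over the integers in [-5, 5]. Equality would need d = 0, but d changes sign only between consecutive integers, jumping over 0:
x = -2: LHS = 2·(-2)² - 3 = 5; 5 ≠ 0 — holds  (d = 5)
x = -1: LHS = 2·(-1)² - 3 = -1; -1 ≠ 0 — holds  (d = -1)
x = 1: LHS = 2·1² - 3 = -1; -1 ≠ 0 — holds  (d = -1)
x = 2: LHS = 2·2² - 3 = 5; 5 ≠ 0 — holds  (d = 5)
Away from these crossings d keeps a constant sign, and checking every integer in [-5, 5] confirms d ≠ 0 throughout. Hence the two sides are never equal, so the relation holds for every integer in [-5, 5].

Answer: All integers in [-5, 5]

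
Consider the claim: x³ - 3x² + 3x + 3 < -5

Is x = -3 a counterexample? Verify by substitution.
Substitute x = -3 into the relation:
x = -3: LHS = (-3)³ - 3·(-3)² + 3·(-3) + 3 = -60; -60 < -5 — holds

The claim holds here, so x = -3 is not a counterexample. (A counterexample exists elsewhere, e.g. x = 0.)

Answer: No, x = -3 is not a counterexample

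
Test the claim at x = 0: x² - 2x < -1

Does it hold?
x = 0: LHS = 0² - 2·0 = 0; 0 < -1 — FAILS

The relation fails at x = 0, so x = 0 is a counterexample.

Answer: No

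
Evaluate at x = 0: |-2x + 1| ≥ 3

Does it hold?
x = 0: LHS = |-2·0 + 1| = |1| = 1; 1 ≥ 3 — FAILS

The relation fails at x = 0, so x = 0 is a counterexample.

Answer: No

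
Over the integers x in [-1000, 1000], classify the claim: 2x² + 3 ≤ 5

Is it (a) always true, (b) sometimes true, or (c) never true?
Holds at x = 0: LHS = 2·0² + 3 = 3; 3 ≤ 5 — holds
Fails at x = 2: LHS = 2·2² + 3 = 11; 11 ≤ 5 — FAILS
It is satisfied by some integers in the range but not all.

Answer: Sometimes true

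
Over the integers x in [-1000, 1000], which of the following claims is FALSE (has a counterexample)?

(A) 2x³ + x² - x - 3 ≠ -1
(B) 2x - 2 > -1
(A) x = 1: LHS = 2·1³ + 1² - 1 - 3 = -1; -1 ≠ -1 — FAILS
(B) x = 0: LHS = 2·0 - 2 = -2; -2 > -1 — FAILS

Answer: Both A and B are false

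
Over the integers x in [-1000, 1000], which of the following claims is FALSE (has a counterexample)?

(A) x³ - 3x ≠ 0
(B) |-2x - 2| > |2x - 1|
(A) x = 0: LHS = 0³ - 3·0 = 0; 0 ≠ 0 — FAILS
(B) x = -1: LHS = |-2·(-1) - 2| = |0| = 0, RHS = |2·(-1) - 1| = |-3| = 3; 0 > 3 — FAILS

Answer: Both A and B are false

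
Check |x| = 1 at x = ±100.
x = 100: LHS = |100| = 100; 100 = 1 — FAILS
x = -100: LHS = |-100| = 100; 100 = 1 — FAILS

Answer: No, fails for both x = 100 and x = -100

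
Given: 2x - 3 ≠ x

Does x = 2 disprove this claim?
Substitute x = 2 into the relation:
x = 2: LHS = 2·2 - 3 = 1; 1 ≠ 2 — holds

The claim holds here, so x = 2 is not a counterexample. (A counterexample exists elsewhere, e.g. x = 3.)

Answer: No, x = 2 is not a counterexample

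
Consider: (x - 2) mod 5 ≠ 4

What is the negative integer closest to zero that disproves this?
Testing negative integers from -1 downward:
x = -1: LHS = ((-1) - 2) mod 5 = (-3) mod 5 = 2; 2 ≠ 4 — holds
x = -2: LHS = ((-2) - 2) mod 5 = (-4) mod 5 = 1; 1 ≠ 4 — holds
x = -3: LHS = ((-3) - 2) mod 5 = (-5) mod 5 = 0; 0 ≠ 4 — holds
x = -4: LHS = ((-4) - 2) mod 5 = (-6) mod 5 = 4; 4 ≠ 4 — FAILS  ← closest negative counterexample to 0

Answer: x = -4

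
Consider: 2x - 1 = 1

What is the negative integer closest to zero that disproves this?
Testing negative integers from -1 downward:
x = -1: LHS = 2·(-1) - 1 = -3; -3 = 1 — FAILS  ← closest negative counterexample to 0

Answer: x = -1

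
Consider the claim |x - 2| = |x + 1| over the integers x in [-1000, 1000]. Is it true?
The claim fails at x = 0:
x = 0: LHS = |0 - 2| = |-2| = 2, RHS = |0 + 1| = |1| = 1; 2 = 1 — FAILS

Because a single integer refutes it, the statement is false.

Answer: False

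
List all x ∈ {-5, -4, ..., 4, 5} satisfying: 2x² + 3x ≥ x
Over all integers in [-5, 5], LHS − RHS is smallest at x = 0, where it equals 0:
x = 0: LHS = 2·0² + 3·0 = 0; 0 ≥ 0 — holds
At the ends of the range:
x = -5: LHS = 2·(-5)² + 3·(-5) = 35; 35 ≥ -5 — holds
x = 5: LHS = 2·5² + 3·5 = 65; 65 ≥ 5 — holds
Hence LHS − RHS is never negative, i.e. LHS ≥ RHS throughout, so the relation holds for every integer in [-5, 5].

Answer: All integers in [-5, 5]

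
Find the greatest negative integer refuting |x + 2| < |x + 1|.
Testing negative integers from -1 downward:
x = -1: LHS = |(-1) + 2| = |1| = 1, RHS = |(-1) + 1| = |0| = 0; 1 < 0 — FAILS  ← closest negative counterexample to 0

Answer: x = -1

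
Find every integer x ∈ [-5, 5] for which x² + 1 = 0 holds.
Over all integers in [-5, 5], LHS − RHS is always positive; it is smallest at x = 0, where it equals 1:
x = 0: LHS = 0² + 1 = 1; 1 = 0 — FAILS
At the ends of the range:
x = -5: LHS = (-5)² + 1 = 26; 26 = 0 — FAILS
x = 5: LHS = 5² + 1 = 26; 26 = 0 — FAILS
Hence LHS − RHS is never 0, i.e. the two sides are never equal, so the claimed relation (=) fails for every integer in [-5, 5].

Answer: None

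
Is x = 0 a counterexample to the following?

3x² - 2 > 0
Substitute x = 0 into the relation:
x = 0: LHS = 3·0² - 2 = -2; -2 > 0 — FAILS

Since the claim fails at x = 0, this value is a counterexample.

Answer: Yes, x = 0 is a counterexample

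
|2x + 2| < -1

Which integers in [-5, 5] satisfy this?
An absolute value is never negative, so the left side is ≥ 0 for every x, while the right side is -1. Tightest case in [-5, 5] is x = -1:
x = -1: LHS = |2·(-1) + 2| = |0| = 0; 0 < -1 — FAILS
Hence LHS − RHS is never negative, i.e. LHS ≥ RHS throughout, so the claimed relation (<) fails for every integer in [-5, 5].

Answer: None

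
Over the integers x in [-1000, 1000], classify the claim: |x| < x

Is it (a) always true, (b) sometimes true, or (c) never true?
Over all integers in [-1000, 1000], LHS − RHS is smallest at x = 0, where it equals 0:
x = 0: LHS = |0| = 0; 0 < 0 — FAILS
At the ends of the range:
x = -1000: LHS = |-1000| = 1000; 1000 < -1000 — FAILS
x = 1000: LHS = |1000| = 1000; 1000 < 1000 — FAILS
Hence LHS − RHS is never negative, i.e. LHS ≥ RHS throughout, so the claimed relation (<) fails for every integer in [-1000, 1000].

No integer in the range satisfies it.

Answer: Never true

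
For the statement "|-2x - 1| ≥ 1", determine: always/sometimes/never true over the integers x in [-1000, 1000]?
Over all integers in [-1000, 1000], LHS − RHS is smallest at x = 0, where it equals 0:
x = 0: LHS = |-2·0 - 1| = |-1| = 1; 1 ≥ 1 — holds
At the ends of the range:
x = -1000: LHS = |-2·(-1000) - 1| = |1999| = 1999; 1999 ≥ 1 — holds
x = 1000: LHS = |-2·1000 - 1| = |-2001| = 2001; 2001 ≥ 1 — holds
Hence LHS − RHS is never negative, i.e. LHS ≥ RHS throughout, so the relation holds for every integer in [-1000, 1000].

No counterexample exists.

Answer: Always true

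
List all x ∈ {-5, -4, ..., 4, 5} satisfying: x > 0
Holds for: {1, 2, 3, 4, 5}
Fails for: {-5, -4, -3, -2, -1, 0}

Answer: {1, 2, 3, 4, 5}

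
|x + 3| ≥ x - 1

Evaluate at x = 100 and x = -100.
x = 100: LHS = |100 + 3| = |103| = 103, RHS = 100 - 1 = 99; 103 ≥ 99 — holds
x = -100: LHS = |(-100) + 3| = |-97| = 97, RHS = (-100) - 1 = -101; 97 ≥ -101 — holds

Answer: Yes, holds for both x = 100 and x = -100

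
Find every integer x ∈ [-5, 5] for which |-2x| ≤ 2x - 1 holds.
Over all integers in [-5, 5], LHS − RHS is smallest at x = 0, where it equals 1:
x = 0: LHS = |-2·0| = |0| = 0, RHS = 2·0 - 1 = -1; 0 ≤ -1 — FAILS
At the ends of the range:
x = -5: LHS = |-2·(-5)| = |10| = 10, RHS = 2·(-5) - 1 = -11; 10 ≤ -11 — FAILS
x = 5: LHS = |-2·5| = |-10| = 10, RHS = 2·5 - 1 = 9; 10 ≤ 9 — FAILS
Hence LHS − RHS is never zero or negative, i.e. LHS > RHS throughout, so the claimed relation (≤) fails for every integer in [-5, 5].

Answer: None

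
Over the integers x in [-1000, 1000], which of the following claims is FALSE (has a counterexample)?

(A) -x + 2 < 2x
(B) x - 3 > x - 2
(A) x = 0: LHS = -0 + 2 = 2, RHS = 2·0 = 0; 2 < 0 — FAILS
(B) x = 0: LHS = 0 - 3 = -3, RHS = 0 - 2 = -2; -3 > -2 — FAILS

Answer: Both A and B are false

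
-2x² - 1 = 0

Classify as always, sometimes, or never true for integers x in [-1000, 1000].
Over all integers in [-1000, 1000], LHS − RHS is always negative; it is closest to 0 at x = 0, where it equals -1:
x = 0: LHS = -2·0² - 1 = -1; -1 = 0 — FAILS
At the ends of the range:
x = -1000: LHS = -2·(-1000)² - 1 = -2000001; -2000001 = 0 — FAILS
x = 1000: LHS = -2·1000² - 1 = -2000001; -2000001 = 0 — FAILS
Hence LHS − RHS is never 0, i.e. the two sides are never equal, so the claimed relation (=) fails for every integer in [-1000, 1000].

No integer in the range satisfies it.

Answer: Never true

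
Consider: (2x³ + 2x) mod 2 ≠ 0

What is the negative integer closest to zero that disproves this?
Testing negative integers from -1 downward:
x = -1: LHS = (2·(-1)³ + 2·(-1)) mod 2 = (-4) mod 2 = 0; 0 ≠ 0 — FAILS  ← closest negative counterexample to 0

Answer: x = -1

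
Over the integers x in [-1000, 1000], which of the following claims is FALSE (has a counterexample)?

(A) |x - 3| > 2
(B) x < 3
(A) x = 1: LHS = |1 - 3| = |-2| = 2; 2 > 2 — FAILS
(B) x = 3: 3 < 3 — FAILS

Answer: Both A and B are false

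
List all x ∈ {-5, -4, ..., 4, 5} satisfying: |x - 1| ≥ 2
Holds for: {-5, -4, -3, -2, -1, 3, 4, 5}
Fails for: {0, 1, 2}

Answer: {-5, -4, -3, -2, -1, 3, 4, 5}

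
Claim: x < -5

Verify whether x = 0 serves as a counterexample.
Substitute x = 0 into the relation:
x = 0: 0 < -5 — FAILS

Since the claim fails at x = 0, this value is a counterexample.

Answer: Yes, x = 0 is a counterexample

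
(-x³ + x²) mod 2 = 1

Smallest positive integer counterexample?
Testing positive integers:
x = 1: LHS = (-1³ + 1²) mod 2 = 0 mod 2 = 0; 0 = 1 — FAILS  ← smallest positive counterexample

Answer: x = 1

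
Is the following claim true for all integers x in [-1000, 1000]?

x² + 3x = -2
The claim fails at x = 0:
x = 0: LHS = 0² + 3·0 = 0; 0 = -2 — FAILS

Because a single integer refutes it, the statement is false.

Answer: False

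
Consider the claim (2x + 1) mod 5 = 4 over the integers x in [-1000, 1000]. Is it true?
The claim fails at x = 0:
x = 0: LHS = (2·0 + 1) mod 5 = 1 mod 5 = 1; 1 = 4 — FAILS

Because a single integer refutes it, the statement is false.

Answer: False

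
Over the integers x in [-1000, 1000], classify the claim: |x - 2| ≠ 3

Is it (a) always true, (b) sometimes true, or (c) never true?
Holds at x = 0: LHS = |0 - 2| = |-2| = 2; 2 ≠ 3 — holds
Fails at x = -1: LHS = |(-1) - 2| = |-3| = 3; 3 ≠ 3 — FAILS
It is satisfied by some integers in the range but not all.

Answer: Sometimes true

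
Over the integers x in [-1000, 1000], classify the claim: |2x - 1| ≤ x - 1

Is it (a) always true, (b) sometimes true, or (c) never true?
Over all integers in [-1000, 1000], LHS − RHS is smallest at x = 1, where it equals 1:
x = 1: LHS = |2·1 - 1| = |1| = 1, RHS = 1 - 1 = 0; 1 ≤ 0 — FAILS
At the ends of the range:
x = -1000: LHS = |2·(-1000) - 1| = |-2001| = 2001, RHS = (-1000) - 1 = -1001; 2001 ≤ -1001 — FAILS
x = 1000: LHS = |2·1000 - 1| = |1999| = 1999, RHS = 1000 - 1 = 999; 1999 ≤ 999 — FAILS
Hence LHS − RHS is never zero or negative, i.e. LHS > RHS throughout, so the claimed relation (≤) fails for every integer in [-1000, 1000].

No integer in the range satisfies it.

Answer: Never true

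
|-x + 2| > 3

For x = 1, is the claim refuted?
Substitute x = 1 into the relation:
x = 1: LHS = |-1 + 2| = |1| = 1; 1 > 3 — FAILS

Since the claim fails at x = 1, this value is a counterexample.

Answer: Yes, x = 1 is a counterexample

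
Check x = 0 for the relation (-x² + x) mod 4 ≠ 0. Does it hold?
x = 0: LHS = (-0² + 0) mod 4 = 0 mod 4 = 0; 0 ≠ 0 — FAILS

The relation fails at x = 0, so x = 0 is a counterexample.

Answer: No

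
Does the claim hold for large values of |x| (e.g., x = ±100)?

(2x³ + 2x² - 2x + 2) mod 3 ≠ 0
x = 100: LHS = (2·100³ + 2·100² - 2·100 + 2) mod 3 = 2019802 mod 3 = 1; 1 ≠ 0 — holds
x = -100: LHS = (2·(-100)³ + 2·(-100)² - 2·(-100) + 2) mod 3 = (-1979798) mod 3 = 1; 1 ≠ 0 — holds

Answer: Yes, holds for both x = 100 and x = -100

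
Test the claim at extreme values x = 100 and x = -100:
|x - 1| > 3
x = 100: LHS = |100 - 1| = |99| = 99; 99 > 3 — holds
x = -100: LHS = |(-100) - 1| = |-101| = 101; 101 > 3 — holds

Answer: Yes, holds for both x = 100 and x = -100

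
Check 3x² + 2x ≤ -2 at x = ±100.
x = 100: LHS = 3·100² + 2·100 = 30200; 30200 ≤ -2 — FAILS
x = -100: LHS = 3·(-100)² + 2·(-100) = 29800; 29800 ≤ -2 — FAILS

Answer: No, fails for both x = 100 and x = -100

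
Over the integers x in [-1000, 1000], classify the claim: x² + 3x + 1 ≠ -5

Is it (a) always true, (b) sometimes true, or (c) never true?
Over all integers in [-1000, 1000], LHS − RHS is always positive; it is smallest at x = -1, where it equals 4:
x = -1: LHS = (-1)² + 3·(-1) + 1 = -1; -1 ≠ -5 — holds
At the ends of the range:
x = -1000: LHS = (-1000)² + 3·(-1000) + 1 = 997001; 997001 ≠ -5 — holds
x = 1000: LHS = 1000² + 3·1000 + 1 = 1003001; 1003001 ≠ -5 — holds
Hence LHS − RHS is never 0, i.e. the two sides are never equal, so the relation holds for every integer in [-1000, 1000].

No counterexample exists.

Answer: Always true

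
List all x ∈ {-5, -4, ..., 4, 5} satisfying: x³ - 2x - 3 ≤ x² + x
Holds for: {-5, -4, -3, -2, -1, 0, 1, 2}
Fails for: {3, 4, 5}

Answer: {-5, -4, -3, -2, -1, 0, 1, 2}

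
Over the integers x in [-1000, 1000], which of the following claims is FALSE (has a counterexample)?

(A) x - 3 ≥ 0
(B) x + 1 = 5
(A) x = 0: LHS = 0 - 3 = -3; -3 ≥ 0 — FAILS
(B) x = 0: LHS = 0 + 1 = 1; 1 = 5 — FAILS

Answer: Both A and B are false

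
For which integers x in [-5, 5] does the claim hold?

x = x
LHS − RHS = 0 at every integer in [-5, 5]; the two sides always agree. For instance:
x = -5: -5 = -5 — holds
x = 0: 0 = 0 — holds
x = 5: 5 = 5 — holds
The sides are never unequal, so the relation holds for every integer in [-5, 5].

Answer: All integers in [-5, 5]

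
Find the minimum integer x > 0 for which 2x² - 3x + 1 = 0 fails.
Testing positive integers:
x = 1: LHS = 2·1² - 3·1 + 1 = 0; 0 = 0 — holds
x = 2: LHS = 2·2² - 3·2 + 1 = 3; 3 = 0 — FAILS  ← smallest positive counterexample

Answer: x = 2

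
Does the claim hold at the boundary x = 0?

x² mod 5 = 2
x = 0: LHS = (0²) mod 5 = 0 mod 5 = 0; 0 = 2 — FAILS

The relation fails at x = 0, so x = 0 is a counterexample.

Answer: No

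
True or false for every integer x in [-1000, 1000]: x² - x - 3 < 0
The claim fails at x = -2:
x = -2: LHS = (-2)² - (-2) - 3 = 3; 3 < 0 — FAILS

Because a single integer refutes it, the statement is false.

Answer: False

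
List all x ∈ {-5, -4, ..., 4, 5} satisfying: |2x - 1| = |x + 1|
Holds for: {0, 2}
Fails for: {-5, -4, -3, -2, -1, 1, 3, 4, 5}

Answer: {0, 2}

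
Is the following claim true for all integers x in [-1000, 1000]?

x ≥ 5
The claim fails at x = 0:
x = 0: 0 ≥ 5 — FAILS

Because a single integer refutes it, the statement is false.

Answer: False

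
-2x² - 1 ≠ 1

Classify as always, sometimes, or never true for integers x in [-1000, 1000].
Over all integers in [-1000, 1000], LHS − RHS is always negative; it is closest to 0 at x = 0, where it equals -2:
x = 0: LHS = -2·0² - 1 = -1; -1 ≠ 1 — holds
At the ends of the range:
x = -1000: LHS = -2·(-1000)² - 1 = -2000001; -2000001 ≠ 1 — holds
x = 1000: LHS = -2·1000² - 1 = -2000001; -2000001 ≠ 1 — holds
Hence LHS − RHS is never 0, i.e. the two sides are never equal, so the relation holds for every integer in [-1000, 1000].

No counterexample exists.

Answer: Always true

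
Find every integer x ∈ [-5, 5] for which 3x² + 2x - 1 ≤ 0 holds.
Holds for: {-1, 0}
Fails for: {-5, -4, -3, -2, 1, 2, 3, 4, 5}

Answer: {-1, 0}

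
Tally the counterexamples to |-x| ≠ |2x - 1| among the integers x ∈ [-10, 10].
Counterexamples in [-10, 10]: {1}.

Counting them gives 1 values.

Answer: 1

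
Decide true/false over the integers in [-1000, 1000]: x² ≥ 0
Over all integers in [-1000, 1000], LHS − RHS is smallest at x = 0, where it equals 0:
x = 0: LHS = 0² = 0; 0 ≥ 0 — holds
At the ends of the range:
x = -1000: LHS = (-1000)² = 1000000; 1000000 ≥ 0 — holds
x = 1000: LHS = 1000² = 1000000; 1000000 ≥ 0 — holds
Hence LHS − RHS is never negative, i.e. LHS ≥ RHS throughout, so the relation holds for every integer in [-1000, 1000].

No counterexample exists.

Answer: True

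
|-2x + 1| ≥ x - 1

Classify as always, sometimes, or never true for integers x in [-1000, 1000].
Over all integers in [-1000, 1000], LHS − RHS is smallest at x = 1, where it equals 1:
x = 1: LHS = |-2·1 + 1| = |-1| = 1, RHS = 1 - 1 = 0; 1 ≥ 0 — holds
At the ends of the range:
x = -1000: LHS = |-2·(-1000) + 1| = |2001| = 2001, RHS = (-1000) - 1 = -1001; 2001 ≥ -1001 — holds
x = 1000: LHS = |-2·1000 + 1| = |-1999| = 1999, RHS = 1000 - 1 = 999; 1999 ≥ 999 — holds
Hence LHS − RHS is never negative, i.e. LHS ≥ RHS throughout, so the relation holds for every integer in [-1000, 1000].

No counterexample exists.

Answer: Always true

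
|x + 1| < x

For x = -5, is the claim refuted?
Substitute x = -5 into the relation:
x = -5: LHS = |(-5) + 1| = |-4| = 4; 4 < -5 — FAILS

Since the claim fails at x = -5, this value is a counterexample.

Answer: Yes, x = -5 is a counterexample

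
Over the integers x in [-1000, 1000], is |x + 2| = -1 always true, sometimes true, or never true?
An absolute value is never negative, so the left side is ≥ 0 for every x, while the right side is -1. Tightest case in [-1000, 1000] is x = -2:
x = -2: LHS = |(-2) + 2| = |0| = 0; 0 = -1 — FAILS
Hence LHS − RHS is never 0, i.e. the two sides are never equal, so the claimed relation (=) fails for every integer in [-1000, 1000].

No integer in the range satisfies it.

Answer: Never true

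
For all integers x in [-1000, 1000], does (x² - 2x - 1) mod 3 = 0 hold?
The claim fails at x = 0:
x = 0: LHS = (0² - 2·0 - 1) mod 3 = (-1) mod 3 = 2; 2 = 0 — FAILS

Because a single integer refutes it, the statement is false.

Answer: False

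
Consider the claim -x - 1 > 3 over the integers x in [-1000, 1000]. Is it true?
The claim fails at x = 0:
x = 0: LHS = -0 - 1 = -1; -1 > 3 — FAILS

Because a single integer refutes it, the statement is false.

Answer: False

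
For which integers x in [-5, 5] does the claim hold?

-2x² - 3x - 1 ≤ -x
Over all integers in [-5, 5], LHS − RHS is largest at x = 0, where it equals -1:
x = 0: LHS = -2·0² - 3·0 - 1 = -1, RHS = -0 = 0; -1 ≤ 0 — holds
At the ends of the range:
x = -5: LHS = -2·(-5)² - 3·(-5) - 1 = -36, RHS = -(-5) = 5; -36 ≤ 5 — holds
x = 5: LHS = -2·5² - 3·5 - 1 = -66; -66 ≤ -5 — holds
Hence LHS − RHS is never positive, i.e. LHS ≤ RHS throughout, so the relation holds for every integer in [-5, 5].

Answer: All integers in [-5, 5]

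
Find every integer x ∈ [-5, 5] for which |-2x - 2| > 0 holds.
Holds for: {-5, -4, -3, -2, 0, 1, 2, 3, 4, 5}
Fails for: {-1}

Answer: {-5, -4, -3, -2, 0, 1, 2, 3, 4, 5}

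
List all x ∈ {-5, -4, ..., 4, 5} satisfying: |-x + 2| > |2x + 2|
Holds for: {-3, -2, -1}
Fails for: {-5, -4, 0, 1, 2, 3, 4, 5}

Answer: {-3, -2, -1}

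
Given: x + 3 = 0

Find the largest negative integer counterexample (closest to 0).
Testing negative integers from -1 downward:
x = -1: LHS = (-1) + 3 = 2; 2 = 0 — FAILS  ← closest negative counterexample to 0

Answer: x = -1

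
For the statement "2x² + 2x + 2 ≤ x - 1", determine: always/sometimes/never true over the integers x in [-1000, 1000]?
Over all integers in [-1000, 1000], LHS − RHS is smallest at x = 0, where it equals 3:
x = 0: LHS = 2·0² + 2·0 + 2 = 2, RHS = 0 - 1 = -1; 2 ≤ -1 — FAILS
At the ends of the range:
x = -1000: LHS = 2·(-1000)² + 2·(-1000) + 2 = 1998002, RHS = (-1000) - 1 = -1001; 1998002 ≤ -1001 — FAILS
x = 1000: LHS = 2·1000² + 2·1000 + 2 = 2002002, RHS = 1000 - 1 = 999; 2002002 ≤ 999 — FAILS
Hence LHS − RHS is never zero or negative, i.e. LHS > RHS throughout, so the claimed relation (≤) fails for every integer in [-1000, 1000].

No integer in the range satisfies it.

Answer: Never true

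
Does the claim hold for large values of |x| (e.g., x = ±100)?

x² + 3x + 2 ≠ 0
x = 100: LHS = 100² + 3·100 + 2 = 10302; 10302 ≠ 0 — holds
x = -100: LHS = (-100)² + 3·(-100) + 2 = 9702; 9702 ≠ 0 — holds

Answer: Yes, holds for both x = 100 and x = -100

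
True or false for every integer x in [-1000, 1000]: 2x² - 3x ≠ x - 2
The claim fails at x = 1:
x = 1: LHS = 2·1² - 3·1 = -1, RHS = 1 - 2 = -1; -1 ≠ -1 — FAILS

Because a single integer refutes it, the statement is false.

Answer: False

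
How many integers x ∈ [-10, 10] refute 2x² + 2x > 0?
Counterexamples in [-10, 10]: {-1, 0}.

Counting them gives 2 values.

Answer: 2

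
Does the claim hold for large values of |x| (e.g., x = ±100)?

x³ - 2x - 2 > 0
x = 100: LHS = 100³ - 2·100 - 2 = 999798; 999798 > 0 — holds
x = -100: LHS = (-100)³ - 2·(-100) - 2 = -999802; -999802 > 0 — FAILS

Answer: Partially: holds for x = 100, fails for x = -100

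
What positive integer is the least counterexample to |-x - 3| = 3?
Testing positive integers:
x = 1: LHS = |-1 - 3| = |-4| = 4; 4 = 3 — FAILS  ← smallest positive counterexample

Answer: x = 1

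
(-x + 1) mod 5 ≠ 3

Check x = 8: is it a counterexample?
Substitute x = 8 into the relation:
x = 8: LHS = (-8 + 1) mod 5 = (-7) mod 5 = 3; 3 ≠ 3 — FAILS

Since the claim fails at x = 8, this value is a counterexample.

Answer: Yes, x = 8 is a counterexample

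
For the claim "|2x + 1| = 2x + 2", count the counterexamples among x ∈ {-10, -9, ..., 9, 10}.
Counterexamples in [-10, 10]: {-10, -9, -8, -7, -6, -5, -4, -3, -2, -1, 0, 1, 2, 3, 4, 5, 6, 7, 8, 9, 10}.

Counting them gives 21 values.

Answer: 21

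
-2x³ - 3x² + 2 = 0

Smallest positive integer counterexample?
Testing positive integers:
x = 1: LHS = -2·1³ - 3·1² + 2 = -3; -3 = 0 — FAILS  ← smallest positive counterexample

Answer: x = 1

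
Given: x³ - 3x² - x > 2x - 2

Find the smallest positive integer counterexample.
Testing positive integers:
x = 1: LHS = 1³ - 3·1² - 1 = -3, RHS = 2·1 - 2 = 0; -3 > 0 — FAILS  ← smallest positive counterexample

Answer: x = 1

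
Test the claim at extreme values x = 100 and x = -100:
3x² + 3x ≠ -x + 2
x = 100: LHS = 3·100² + 3·100 = 30300, RHS = -100 + 2 = -98; 30300 ≠ -98 — holds
x = -100: LHS = 3·(-100)² + 3·(-100) = 29700, RHS = -(-100) + 2 = 102; 29700 ≠ 102 — holds

Answer: Yes, holds for both x = 100 and x = -100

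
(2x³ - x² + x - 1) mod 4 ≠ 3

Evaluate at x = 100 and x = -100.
x = 100: LHS = (2·100³ - 100² + 100 - 1) mod 4 = 1990099 mod 4 = 3; 3 ≠ 3 — FAILS
x = -100: LHS = (2·(-100)³ - (-100)² + (-100) - 1) mod 4 = (-2010101) mod 4 = 3; 3 ≠ 3 — FAILS

Answer: No, fails for both x = 100 and x = -100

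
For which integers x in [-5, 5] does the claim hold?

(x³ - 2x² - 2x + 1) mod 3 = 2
For a polynomial with integer coefficients, its value mod 3 depends only on x mod 3, so it suffices to check one representative of each residue class, x = 0, 1, 2:
x = 0: LHS = (0³ - 2·0² - 2·0 + 1) mod 3 = 1 mod 3 = 1; 1 = 2 — FAILS
x = 1: LHS = (1³ - 2·1² - 2·1 + 1) mod 3 = (-2) mod 3 = 1; 1 = 2 — FAILS
x = 2: LHS = (2³ - 2·2² - 2·2 + 1) mod 3 = (-3) mod 3 = 0; 0 = 2 — FAILS
The relation fails in every residue class, so the claimed relation (=) fails for every integer in [-5, 5].

Answer: None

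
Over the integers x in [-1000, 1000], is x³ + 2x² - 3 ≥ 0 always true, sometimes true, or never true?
Holds at x = 1: LHS = 1³ + 2·1² - 3 = 0; 0 ≥ 0 — holds
Fails at x = 0: LHS = 0³ + 2·0² - 3 = -3; -3 ≥ 0 — FAILS
It is satisfied by some integers in the range but not all.

Answer: Sometimes true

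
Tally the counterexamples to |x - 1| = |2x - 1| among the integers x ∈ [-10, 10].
Counterexamples in [-10, 10]: {-10, -9, -8, -7, -6, -5, -4, -3, -2, -1, 1, 2, 3, 4, 5, 6, 7, 8, 9, 10}.

Counting them gives 20 values.

Answer: 20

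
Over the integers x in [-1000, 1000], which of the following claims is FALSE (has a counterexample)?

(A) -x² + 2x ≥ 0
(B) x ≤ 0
(A) x = -1: LHS = -(-1)² + 2·(-1) = -3; -3 ≥ 0 — FAILS
(B) x = 1: 1 ≤ 0 — FAILS

Answer: Both A and B are false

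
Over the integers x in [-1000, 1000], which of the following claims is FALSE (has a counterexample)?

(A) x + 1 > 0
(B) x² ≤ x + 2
(A) x = -1: LHS = (-1) + 1 = 0; 0 > 0 — FAILS
(B) x = -2: LHS = (-2)² = 4, RHS = (-2) + 2 = 0; 4 ≤ 0 — FAILS

Answer: Both A and B are false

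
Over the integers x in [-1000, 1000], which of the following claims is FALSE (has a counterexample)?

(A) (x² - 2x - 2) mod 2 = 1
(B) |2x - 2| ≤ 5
(A) x = 0: LHS = (0² - 2·0 - 2) mod 2 = (-2) mod 2 = 0; 0 = 1 — FAILS
(B) x = -2: LHS = |2·(-2) - 2| = |-6| = 6; 6 ≤ 5 — FAILS

Answer: Both A and B are false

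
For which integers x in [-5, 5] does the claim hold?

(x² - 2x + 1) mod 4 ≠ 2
For a polynomial with integer coefficients, its value mod 4 depends only on x mod 4, so it suffices to check one representative of each residue class, x = 0, 1, 2, 3:
x = 0: LHS = (0² - 2·0 + 1) mod 4 = 1 mod 4 = 1; 1 ≠ 2 — holds
x = 1: LHS = (1² - 2·1 + 1) mod 4 = 0 mod 4 = 0; 0 ≠ 2 — holds
x = 2: LHS = (2² - 2·2 + 1) mod 4 = 1 mod 4 = 1; 1 ≠ 2 — holds
x = 3: LHS = (3² - 2·3 + 1) mod 4 = 4 mod 4 = 0; 0 ≠ 2 — holds
The relation holds in every residue class, so the relation holds for every integer in [-5, 5].

Answer: All integers in [-5, 5]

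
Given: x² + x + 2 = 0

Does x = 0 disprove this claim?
Substitute x = 0 into the relation:
x = 0: LHS = 0² + 0 + 2 = 2; 2 = 0 — FAILS

Since the claim fails at x = 0, this value is a counterexample.

Answer: Yes, x = 0 is a counterexample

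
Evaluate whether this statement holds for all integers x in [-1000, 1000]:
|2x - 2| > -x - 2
Over all integers in [-1000, 1000], LHS − RHS is smallest at x = 1, where it equals 3:
x = 1: LHS = |2·1 - 2| = |0| = 0, RHS = -1 - 2 = -3; 0 > -3 — holds
At the ends of the range:
x = -1000: LHS = |2·(-1000) - 2| = |-2002| = 2002, RHS = -(-1000) - 2 = 998; 2002 > 998 — holds
x = 1000: LHS = |2·1000 - 2| = |1998| = 1998, RHS = -1000 - 2 = -1002; 1998 > -1002 — holds
Hence LHS − RHS is never zero or negative, i.e. LHS > RHS throughout, so the relation holds for every integer in [-1000, 1000].

No counterexample exists.

Answer: True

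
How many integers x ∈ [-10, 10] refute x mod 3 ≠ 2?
Counterexamples in [-10, 10]: {-10, -7, -4, -1, 2, 5, 8}.

Counting them gives 7 values.

Answer: 7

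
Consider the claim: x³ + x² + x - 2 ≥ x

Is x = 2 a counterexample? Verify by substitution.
Substitute x = 2 into the relation:
x = 2: LHS = 2³ + 2² + 2 - 2 = 12; 12 ≥ 2 — holds

The claim holds here, so x = 2 is not a counterexample. (A counterexample exists elsewhere, e.g. x = 0.)

Answer: No, x = 2 is not a counterexample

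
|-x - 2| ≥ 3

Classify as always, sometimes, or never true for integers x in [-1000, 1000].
Holds at x = 1: LHS = |-1 - 2| = |-3| = 3; 3 ≥ 3 — holds
Fails at x = 0: LHS = |-0 - 2| = |-2| = 2; 2 ≥ 3 — FAILS
It is satisfied by some integers in the range but not all.

Answer: Sometimes true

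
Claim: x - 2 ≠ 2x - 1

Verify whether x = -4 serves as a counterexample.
Substitute x = -4 into the relation:
x = -4: LHS = (-4) - 2 = -6, RHS = 2·(-4) - 1 = -9; -6 ≠ -9 — holds

The claim holds here, so x = -4 is not a counterexample. (A counterexample exists elsewhere, e.g. x = -1.)

Answer: No, x = -4 is not a counterexample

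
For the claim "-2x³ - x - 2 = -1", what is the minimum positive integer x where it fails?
Testing positive integers:
x = 1: LHS = -2·1³ - 1 - 2 = -5; -5 = -1 — FAILS  ← smallest positive counterexample

Answer: x = 1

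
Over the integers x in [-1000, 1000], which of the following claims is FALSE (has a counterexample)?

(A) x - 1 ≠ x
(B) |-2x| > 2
(A) Over all integers in [-1000, 1000], LHS − RHS is always negative; it is closest to 0 at x = 0, where it equals -1:
x = 0: LHS = 0 - 1 = -1; -1 ≠ 0 — holds
At the ends of the range:
x = -1000: LHS = (-1000) - 1 = -1001; -1001 ≠ -1000 — holds
x = 1000: LHS = 1000 - 1 = 999; 999 ≠ 1000 — holds
Hence LHS − RHS is never 0, i.e. the two sides are never equal, so the relation holds for every integer in [-1000, 1000].

(B) x = 0: LHS = |-2·0| = |0| = 0; 0 > 2 — FAILS

Only (B) has a counterexample.

Answer: B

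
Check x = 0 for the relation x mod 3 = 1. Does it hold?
x = 0: LHS = 0 mod 3 = 0; 0 = 1 — FAILS

The relation fails at x = 0, so x = 0 is a counterexample.

Answer: No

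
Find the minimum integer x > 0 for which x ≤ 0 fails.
Testing positive integers:
x = 1: 1 ≤ 0 — FAILS  ← smallest positive counterexample

Answer: x = 1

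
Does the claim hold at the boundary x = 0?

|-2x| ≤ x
x = 0: LHS = |-2·0| = |0| = 0; 0 ≤ 0 — holds

The relation is satisfied at x = 0.

Answer: Yes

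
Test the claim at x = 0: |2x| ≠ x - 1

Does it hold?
x = 0: LHS = |2·0| = |0| = 0, RHS = 0 - 1 = -1; 0 ≠ -1 — holds

The relation is satisfied at x = 0.

Answer: Yes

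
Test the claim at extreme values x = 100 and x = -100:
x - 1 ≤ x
x = 100: LHS = 100 - 1 = 99; 99 ≤ 100 — holds
x = -100: LHS = (-100) - 1 = -101; -101 ≤ -100 — holds

Answer: Yes, holds for both x = 100 and x = -100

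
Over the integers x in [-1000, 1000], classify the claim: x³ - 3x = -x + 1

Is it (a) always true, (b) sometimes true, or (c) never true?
Holds at x = -1: LHS = (-1)³ - 3·(-1) = 2, RHS = -(-1) + 1 = 2; 2 = 2 — holds
Fails at x = 0: LHS = 0³ - 3·0 = 0, RHS = -0 + 1 = 1; 0 = 1 — FAILS
It is satisfied by some integers in the range but not all.

Answer: Sometimes true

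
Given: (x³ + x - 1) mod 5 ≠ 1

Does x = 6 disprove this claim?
Substitute x = 6 into the relation:
x = 6: LHS = (6³ + 6 - 1) mod 5 = 221 mod 5 = 1; 1 ≠ 1 — FAILS

Since the claim fails at x = 6, this value is a counterexample.

Answer: Yes, x = 6 is a counterexample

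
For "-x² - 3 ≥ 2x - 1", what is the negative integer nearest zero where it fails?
Testing negative integers from -1 downward:
x = -1: LHS = -(-1)² - 3 = -4, RHS = 2·(-1) - 1 = -3; -4 ≥ -3 — FAILS  ← closest negative counterexample to 0

Answer: x = -1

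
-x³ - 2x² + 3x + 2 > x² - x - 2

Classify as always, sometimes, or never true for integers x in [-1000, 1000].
Holds at x = 0: LHS = -0³ - 2·0² + 3·0 + 2 = 2, RHS = 0² - 0 - 2 = -2; 2 > -2 — holds
Fails at x = -1: LHS = -(-1)³ - 2·(-1)² + 3·(-1) + 2 = -2, RHS = (-1)² - (-1) - 2 = 0; -2 > 0 — FAILS
It is satisfied by some integers in the range but not all.

Answer: Sometimes true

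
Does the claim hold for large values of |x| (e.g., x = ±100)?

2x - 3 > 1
x = 100: LHS = 2·100 - 3 = 197; 197 > 1 — holds
x = -100: LHS = 2·(-100) - 3 = -203; -203 > 1 — FAILS

Answer: Partially: holds for x = 100, fails for x = -100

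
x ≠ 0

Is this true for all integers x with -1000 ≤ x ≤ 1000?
The claim fails at x = 0:
x = 0: 0 ≠ 0 — FAILS

Because a single integer refutes it, the statement is false.

Answer: False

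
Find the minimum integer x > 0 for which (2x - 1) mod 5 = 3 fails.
Testing positive integers:
x = 1: LHS = (2·1 - 1) mod 5 = 1 mod 5 = 1; 1 = 3 — FAILS  ← smallest positive counterexample

Answer: x = 1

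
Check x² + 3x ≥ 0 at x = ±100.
x = 100: LHS = 100² + 3·100 = 10300; 10300 ≥ 0 — holds
x = -100: LHS = (-100)² + 3·(-100) = 9700; 9700 ≥ 0 — holds

Answer: Yes, holds for both x = 100 and x = -100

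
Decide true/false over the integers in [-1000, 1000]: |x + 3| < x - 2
The claim fails at x = 0:
x = 0: LHS = |0 + 3| = |3| = 3, RHS = 0 - 2 = -2; 3 < -2 — FAILS

Because a single integer refutes it, the statement is false.

Answer: False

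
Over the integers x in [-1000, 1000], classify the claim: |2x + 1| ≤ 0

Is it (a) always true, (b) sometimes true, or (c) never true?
Over all integers in [-1000, 1000], LHS − RHS is smallest at x = 0, where it equals 1:
x = 0: LHS = |2·0 + 1| = |1| = 1; 1 ≤ 0 — FAILS
At the ends of the range:
x = -1000: LHS = |2·(-1000) + 1| = |-1999| = 1999; 1999 ≤ 0 — FAILS
x = 1000: LHS = |2·1000 + 1| = |2001| = 2001; 2001 ≤ 0 — FAILS
Hence LHS − RHS is never zero or negative, i.e. LHS > RHS throughout, so the claimed relation (≤) fails for every integer in [-1000, 1000].

No integer in the range satisfies it.

Answer: Never true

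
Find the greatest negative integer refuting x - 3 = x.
Testing negative integers from -1 downward:
x = -1: LHS = (-1) - 3 = -4; -4 = -1 — FAILS  ← closest negative counterexample to 0

Answer: x = -1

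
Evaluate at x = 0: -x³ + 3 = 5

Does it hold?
x = 0: LHS = -0³ + 3 = 3; 3 = 5 — FAILS

The relation fails at x = 0, so x = 0 is a counterexample.

Answer: No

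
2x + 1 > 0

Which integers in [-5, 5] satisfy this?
Holds for: {0, 1, 2, 3, 4, 5}
Fails for: {-5, -4, -3, -2, -1}

Answer: {0, 1, 2, 3, 4, 5}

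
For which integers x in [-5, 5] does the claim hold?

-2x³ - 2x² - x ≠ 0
Holds for: {-5, -4, -3, -2, -1, 1, 2, 3, 4, 5}
Fails for: {0}

Answer: {-5, -4, -3, -2, -1, 1, 2, 3, 4, 5}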